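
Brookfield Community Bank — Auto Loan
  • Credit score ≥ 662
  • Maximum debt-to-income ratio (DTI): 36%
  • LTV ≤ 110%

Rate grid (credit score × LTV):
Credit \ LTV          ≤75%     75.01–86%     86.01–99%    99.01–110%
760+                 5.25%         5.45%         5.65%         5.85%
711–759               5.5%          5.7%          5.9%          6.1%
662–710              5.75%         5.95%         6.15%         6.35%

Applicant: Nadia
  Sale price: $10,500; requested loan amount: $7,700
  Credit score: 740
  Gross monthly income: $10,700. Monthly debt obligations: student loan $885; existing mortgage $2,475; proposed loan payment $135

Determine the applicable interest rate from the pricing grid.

Credit score 740 ≥ 662; Total monthly debts = (885 + 2,475 + 135) = 3,495. DTI: 3,495 ÷ 10,700 = 32.7%, within the 36% cap
LTV: 7,700 ÷ 10,500 = 73.3%, within 110% cap
Credit 740 → row 711–759; LTV 73.3% → column ≤75%. Grid cell → 5.5%.

5.5%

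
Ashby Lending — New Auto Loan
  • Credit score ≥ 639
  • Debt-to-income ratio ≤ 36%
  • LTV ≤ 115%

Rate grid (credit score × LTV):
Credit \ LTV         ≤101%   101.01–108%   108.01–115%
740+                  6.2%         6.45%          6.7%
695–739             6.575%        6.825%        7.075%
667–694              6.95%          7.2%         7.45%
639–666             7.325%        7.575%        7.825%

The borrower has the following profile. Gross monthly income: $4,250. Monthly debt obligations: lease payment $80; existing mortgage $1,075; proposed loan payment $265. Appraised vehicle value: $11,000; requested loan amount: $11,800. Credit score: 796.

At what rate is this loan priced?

Credit score 796 ≥ 639; Total monthly debts = (80 + 1,075 + 265) = 1,420. DTI: 1,420 ÷ 4,250 = 33.4%, within the 36% cap
LTV = 11,800/11,000 = 107.3% ≤ 115%
Row: 796 falls in 740+. Column: 107.3% falls in 101.01–108%. Rate = 6.45%.

6.45%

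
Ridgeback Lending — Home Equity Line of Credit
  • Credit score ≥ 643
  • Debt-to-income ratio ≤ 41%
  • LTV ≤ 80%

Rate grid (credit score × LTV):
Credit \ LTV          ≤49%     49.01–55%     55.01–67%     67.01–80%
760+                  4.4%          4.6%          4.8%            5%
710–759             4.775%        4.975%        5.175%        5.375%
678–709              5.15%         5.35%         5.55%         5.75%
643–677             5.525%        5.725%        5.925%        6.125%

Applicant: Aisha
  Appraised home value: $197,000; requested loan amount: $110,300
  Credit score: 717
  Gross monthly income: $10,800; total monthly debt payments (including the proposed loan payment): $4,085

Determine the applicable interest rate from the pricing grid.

Credit score 717 ≥ 643; Debt-to-income = 4,085/10,800 = 37.8% — meets 41% limit
Loan-to-value = 110,300/197,000 = 56% — pass (80% max)
Score 717 is in the 710–759 band; LTV 56% is in the 55.01–67% band → 5.175%.

5.175%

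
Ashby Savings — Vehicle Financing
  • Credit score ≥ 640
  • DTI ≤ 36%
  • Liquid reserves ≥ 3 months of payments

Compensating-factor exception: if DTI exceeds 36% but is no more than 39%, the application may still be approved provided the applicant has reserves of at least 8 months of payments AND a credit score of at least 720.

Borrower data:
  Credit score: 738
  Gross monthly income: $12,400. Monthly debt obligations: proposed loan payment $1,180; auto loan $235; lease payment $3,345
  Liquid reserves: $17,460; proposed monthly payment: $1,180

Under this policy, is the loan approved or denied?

Approved

Credit score 738 ≥ 640 (meets base)
Total debts = (1,180 + 235 + 3,345) = 4,760. DTI: 4,760 ÷ 12,400 = 38.4%, over the 36% base limit.
Reserves: 17,460 ÷ 1,180 = 14.8 months (meets 3-month minimum)
DTI 38.4% is within the 36%–39% exception band; checking compensating factors.
Reserves 14.8 ≥ 8 months; credit score 738 ≥ 720.
Both override conditions satisfied; DTI exception granted.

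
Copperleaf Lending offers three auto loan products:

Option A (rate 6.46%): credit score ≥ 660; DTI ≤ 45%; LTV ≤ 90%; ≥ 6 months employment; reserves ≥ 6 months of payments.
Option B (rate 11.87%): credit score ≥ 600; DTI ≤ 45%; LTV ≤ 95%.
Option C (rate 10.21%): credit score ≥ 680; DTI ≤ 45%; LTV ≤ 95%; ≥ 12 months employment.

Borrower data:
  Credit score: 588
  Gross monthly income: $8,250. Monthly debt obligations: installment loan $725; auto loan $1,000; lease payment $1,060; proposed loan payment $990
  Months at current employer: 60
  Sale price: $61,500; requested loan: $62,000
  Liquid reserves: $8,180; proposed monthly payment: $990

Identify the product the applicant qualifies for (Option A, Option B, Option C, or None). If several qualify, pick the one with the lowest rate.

None

Total debts = (725 + 1,000 + 1,060 + 990) = 3,775; DTI = 3,775/8,250 = 45.8%.
LTV = 62,000/61,500 = 100.8%.
Reserves = 8,180/990 = 8.3 months.
Option A: score 588 < 660; DTI 45.8% > 45%; LTV 100.8% > 90%; employment 60 ≥ 6 mo; reserves 8.3 ≥ 6 mo → does not qualify.
Option B: score 588 < 600; DTI 45.8% > 45%; LTV 100.8% > 95% → does not qualify.
Option C: score 588 < 680; DTI 45.8% > 45%; LTV 100.8% > 95%; employment 60 ≥ 12 mo → does not qualify.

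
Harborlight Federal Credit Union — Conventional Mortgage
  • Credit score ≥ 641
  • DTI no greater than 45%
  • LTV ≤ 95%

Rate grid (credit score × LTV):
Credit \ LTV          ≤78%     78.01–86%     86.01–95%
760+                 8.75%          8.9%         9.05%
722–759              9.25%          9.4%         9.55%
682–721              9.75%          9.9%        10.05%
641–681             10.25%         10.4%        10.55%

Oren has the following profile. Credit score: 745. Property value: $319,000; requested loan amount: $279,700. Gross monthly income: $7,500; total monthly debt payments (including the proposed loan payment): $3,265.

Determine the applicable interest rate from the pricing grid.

Credit score 745 ≥ 641; DTI = 3,265/7,500 = 43.5% ≤ 45%
LTV = 279,700/319,000 = 87.7% ≤ 95%
Credit 745 → row 722–759; LTV 87.7% → column 86.01–95%. Grid cell → 9.55%.

9.55%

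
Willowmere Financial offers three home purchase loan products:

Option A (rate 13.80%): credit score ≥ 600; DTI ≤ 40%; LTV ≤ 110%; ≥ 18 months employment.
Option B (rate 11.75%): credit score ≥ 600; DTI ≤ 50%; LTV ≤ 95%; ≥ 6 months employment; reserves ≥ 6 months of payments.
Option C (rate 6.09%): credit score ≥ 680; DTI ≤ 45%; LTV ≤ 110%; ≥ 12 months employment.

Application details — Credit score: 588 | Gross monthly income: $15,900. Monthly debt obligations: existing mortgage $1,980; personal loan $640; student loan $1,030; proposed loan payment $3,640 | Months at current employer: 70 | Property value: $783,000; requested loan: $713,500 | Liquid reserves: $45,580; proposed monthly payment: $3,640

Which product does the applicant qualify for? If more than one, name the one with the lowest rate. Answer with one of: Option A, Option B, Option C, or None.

Total debts = (1,980 + 640 + 1,030 + 3,640) = 7,290; DTI = 7,290/15,900 = 45.8%.
LTV = 713,500/783,000 = 91.1%.
Reserves = 45,580/3,640 = 12.5 months.
Option A: score 588 < 600; DTI 45.8% > 40%; LTV 91.1% ≤ 110%; employment 70 ≥ 18 mo → does not qualify.
Option B: score 588 < 600; DTI 45.8% ≤ 50%; LTV 91.1% ≤ 95%; employment 70 ≥ 6 mo; reserves 12.5 ≥ 6 mo → does not qualify.
Option C: score 588 < 680; DTI 45.8% > 45%; LTV 91.1% ≤ 110%; employment 70 ≥ 12 mo → does not qualify.

None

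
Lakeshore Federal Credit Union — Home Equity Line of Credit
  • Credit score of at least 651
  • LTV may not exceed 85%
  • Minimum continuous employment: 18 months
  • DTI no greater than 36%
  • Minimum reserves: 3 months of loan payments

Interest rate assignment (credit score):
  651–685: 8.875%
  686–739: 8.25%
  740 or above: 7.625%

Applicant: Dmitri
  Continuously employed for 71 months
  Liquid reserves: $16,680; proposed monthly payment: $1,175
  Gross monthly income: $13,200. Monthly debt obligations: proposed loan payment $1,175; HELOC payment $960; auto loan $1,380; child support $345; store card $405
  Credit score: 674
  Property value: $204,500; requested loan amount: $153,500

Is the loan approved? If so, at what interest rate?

Credit score 674 ≥ 651 (meets minimum)
Loan-to-value = 153,500/204,500 = 75.1% — pass (85% max)
Employment 71 ≥ 18 months
Reserves: 16,680 ÷ 1,175 = 14.2 months (meets 3-month minimum)
Total monthly debts = (1,175 + 960 + 1,380 + 345 + 405) = 4,265. Debt-to-income = 4,265/13,200 = 32.3% — meets 36% limit
All requirements met. Score 674 falls in the 651–685 tier → 8.875%.

Approved at 8.875%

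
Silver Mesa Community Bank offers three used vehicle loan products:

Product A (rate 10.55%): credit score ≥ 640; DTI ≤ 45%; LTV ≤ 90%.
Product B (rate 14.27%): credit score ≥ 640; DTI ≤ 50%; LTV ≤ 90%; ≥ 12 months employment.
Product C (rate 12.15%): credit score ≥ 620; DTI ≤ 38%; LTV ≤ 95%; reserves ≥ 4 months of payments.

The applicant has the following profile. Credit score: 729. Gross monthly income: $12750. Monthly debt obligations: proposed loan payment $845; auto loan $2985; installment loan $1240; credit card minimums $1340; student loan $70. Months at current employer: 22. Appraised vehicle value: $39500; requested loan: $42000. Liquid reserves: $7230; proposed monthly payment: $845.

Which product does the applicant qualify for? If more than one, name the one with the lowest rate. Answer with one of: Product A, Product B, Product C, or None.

None

Total debts = (845 + 2,985 + 1,240 + 1,340 + 70) = 6,480; DTI = 6,480/12,750 = 50.8%.
LTV = 42,000/39,500 = 106.3%.
Reserves = 7,230/845 = 8.6 months.
Product A: score 729 ≥ 640; DTI 50.8% > 45%; LTV 106.3% > 90% → does not qualify.
Product B: score 729 ≥ 640; DTI 50.8% > 50%; LTV 106.3% > 90%; employment 22 ≥ 12 mo → does not qualify.
Product C: score 729 ≥ 620; DTI 50.8% > 38%; LTV 106.3% > 95%; reserves 8.6 ≥ 4 mo → does not qualify.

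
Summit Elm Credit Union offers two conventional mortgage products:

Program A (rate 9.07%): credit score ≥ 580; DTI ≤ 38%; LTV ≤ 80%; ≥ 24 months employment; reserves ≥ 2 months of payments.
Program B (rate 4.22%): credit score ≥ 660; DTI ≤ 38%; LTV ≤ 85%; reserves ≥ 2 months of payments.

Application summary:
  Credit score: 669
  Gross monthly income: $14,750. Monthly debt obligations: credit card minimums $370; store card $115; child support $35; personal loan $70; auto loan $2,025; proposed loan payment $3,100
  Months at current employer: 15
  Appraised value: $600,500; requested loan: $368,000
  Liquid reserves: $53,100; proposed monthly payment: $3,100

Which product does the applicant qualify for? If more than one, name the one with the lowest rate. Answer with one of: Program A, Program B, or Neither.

Neither

Total debts = (370 + 115 + 35 + 70 + 2,025 + 3,100) = 5,715; DTI = 5,715/14,750 = 38.7%.
LTV = 368,000/600,500 = 61.3%.
Reserves = 53,100/3,100 = 17.1 months.
Program A: score 669 ≥ 580; DTI 38.7% > 38%; LTV 61.3% ≤ 80%; employment 15 < 24 mo; reserves 17.1 ≥ 2 mo → does not qualify.
Program B: score 669 ≥ 660; DTI 38.7% > 38%; LTV 61.3% ≤ 85%; reserves 17.1 ≥ 2 mo → does not qualify.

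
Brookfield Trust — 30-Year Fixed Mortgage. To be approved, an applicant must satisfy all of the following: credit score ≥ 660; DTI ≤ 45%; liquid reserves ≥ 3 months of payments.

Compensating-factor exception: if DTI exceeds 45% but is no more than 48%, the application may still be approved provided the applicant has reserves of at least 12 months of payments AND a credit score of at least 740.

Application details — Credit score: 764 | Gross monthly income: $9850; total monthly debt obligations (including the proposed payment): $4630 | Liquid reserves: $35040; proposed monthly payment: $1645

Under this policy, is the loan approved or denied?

Approved

Credit score 764 ≥ 660 (meets base)
DTI = 4,630/9,850 = 47% > 45% — standard DTI limit exceeded.
Liquid reserves cover 35,040/1,645 = 21.3 months — ≥ 3 required
DTI 47% is within the 45%–48% exception band; checking compensating factors.
Override check — reserves: 21.3 mo (ok); score: 764 (ok).
Both override conditions satisfied; DTI exception granted.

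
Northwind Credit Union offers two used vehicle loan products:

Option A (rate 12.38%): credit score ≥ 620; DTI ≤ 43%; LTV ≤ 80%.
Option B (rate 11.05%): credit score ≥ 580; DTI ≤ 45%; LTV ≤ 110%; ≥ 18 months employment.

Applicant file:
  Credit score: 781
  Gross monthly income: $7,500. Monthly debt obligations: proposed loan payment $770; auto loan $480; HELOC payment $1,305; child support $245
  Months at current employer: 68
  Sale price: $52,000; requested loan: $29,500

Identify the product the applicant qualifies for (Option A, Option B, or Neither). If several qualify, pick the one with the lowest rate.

Option B

Total debts = (770 + 480 + 1,305 + 245) = 2,800; DTI = 2,800/7,500 = 37.3%.
LTV = 29,500/52,000 = 56.7%.
Option A: score 781 ≥ 620; DTI 37.3% ≤ 43%; LTV 56.7% ≤ 80% → qualifies.
Option B: score 781 ≥ 580; DTI 37.3% ≤ 45%; LTV 56.7% ≤ 110%; employment 68 ≥ 18 mo → qualifies.
Qualifying: Option A, Option B. Lowest rate is 11.05% → Option B.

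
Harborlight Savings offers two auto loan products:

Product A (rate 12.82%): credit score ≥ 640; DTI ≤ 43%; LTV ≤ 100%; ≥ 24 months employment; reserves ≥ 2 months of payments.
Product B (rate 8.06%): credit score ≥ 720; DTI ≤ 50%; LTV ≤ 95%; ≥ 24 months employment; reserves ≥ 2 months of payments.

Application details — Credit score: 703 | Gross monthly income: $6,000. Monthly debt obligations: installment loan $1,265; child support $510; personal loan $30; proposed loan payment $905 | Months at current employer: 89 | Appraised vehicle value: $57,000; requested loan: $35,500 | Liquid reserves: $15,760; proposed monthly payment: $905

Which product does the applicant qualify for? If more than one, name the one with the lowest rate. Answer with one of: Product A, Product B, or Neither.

Neither

Total debts = (1,265 + 510 + 30 + 905) = 2,710; DTI = 2,710/6,000 = 45.2%.
LTV = 35,500/57,000 = 62.3%.
Reserves = 15,760/905 = 17.4 months.
Product A: score 703 ≥ 640; DTI 45.2% > 43%; LTV 62.3% ≤ 100%; employment 89 ≥ 24 mo; reserves 17.4 ≥ 2 mo → does not qualify.
Product B: score 703 < 720; DTI 45.2% ≤ 50%; LTV 62.3% ≤ 95%; employment 89 ≥ 24 mo; reserves 17.4 ≥ 2 mo → does not qualify.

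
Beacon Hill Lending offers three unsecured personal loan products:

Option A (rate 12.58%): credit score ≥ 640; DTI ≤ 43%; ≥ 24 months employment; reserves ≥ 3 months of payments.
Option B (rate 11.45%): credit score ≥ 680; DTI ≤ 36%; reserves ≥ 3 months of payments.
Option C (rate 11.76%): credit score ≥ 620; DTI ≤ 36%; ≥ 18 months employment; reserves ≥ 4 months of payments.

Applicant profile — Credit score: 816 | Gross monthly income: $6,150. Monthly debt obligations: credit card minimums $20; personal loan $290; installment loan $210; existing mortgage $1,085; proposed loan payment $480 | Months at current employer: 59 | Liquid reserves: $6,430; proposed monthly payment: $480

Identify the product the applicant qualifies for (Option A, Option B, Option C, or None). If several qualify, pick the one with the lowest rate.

Option B

Total debts = (20 + 290 + 210 + 1,085 + 480) = 2,085; DTI = 2,085/6,150 = 33.9%.
Reserves = 6,430/480 = 13.4 months.
Option A: score 816 ≥ 640; DTI 33.9% ≤ 43%; employment 59 ≥ 24 mo; reserves 13.4 ≥ 3 mo → qualifies.
Option B: score 816 ≥ 680; DTI 33.9% ≤ 36%; reserves 13.4 ≥ 3 mo → qualifies.
Option C: score 816 ≥ 620; DTI 33.9% ≤ 36%; employment 59 ≥ 18 mo; reserves 13.4 ≥ 4 mo → qualifies.
Qualifying: Option A, Option B, Option C. Lowest rate is 11.45% → Option B.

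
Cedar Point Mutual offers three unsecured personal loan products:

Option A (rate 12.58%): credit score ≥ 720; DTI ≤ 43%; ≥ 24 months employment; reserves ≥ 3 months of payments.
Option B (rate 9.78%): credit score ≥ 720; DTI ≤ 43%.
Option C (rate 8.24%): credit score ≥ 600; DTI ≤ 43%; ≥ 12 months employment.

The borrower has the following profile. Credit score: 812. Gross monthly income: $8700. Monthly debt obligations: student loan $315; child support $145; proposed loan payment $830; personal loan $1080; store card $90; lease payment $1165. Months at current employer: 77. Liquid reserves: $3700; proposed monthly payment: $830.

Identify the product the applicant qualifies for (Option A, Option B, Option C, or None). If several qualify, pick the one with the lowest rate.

Total debts = (315 + 145 + 830 + 1,080 + 90 + 1,165) = 3,625; DTI = 3,625/8,700 = 41.7%.
Reserves = 3,700/830 = 4.5 months.
Option A: score 812 ≥ 720; DTI 41.7% ≤ 43%; employment 77 ≥ 24 mo; reserves 4.5 ≥ 3 mo → qualifies.
Option B: score 812 ≥ 720; DTI 41.7% ≤ 43% → qualifies.
Option C: score 812 ≥ 600; DTI 41.7% ≤ 43%; employment 77 ≥ 12 mo → qualifies.
Qualifying: Option A, Option B, Option C. Lowest rate is 8.24% → Option C.

Option C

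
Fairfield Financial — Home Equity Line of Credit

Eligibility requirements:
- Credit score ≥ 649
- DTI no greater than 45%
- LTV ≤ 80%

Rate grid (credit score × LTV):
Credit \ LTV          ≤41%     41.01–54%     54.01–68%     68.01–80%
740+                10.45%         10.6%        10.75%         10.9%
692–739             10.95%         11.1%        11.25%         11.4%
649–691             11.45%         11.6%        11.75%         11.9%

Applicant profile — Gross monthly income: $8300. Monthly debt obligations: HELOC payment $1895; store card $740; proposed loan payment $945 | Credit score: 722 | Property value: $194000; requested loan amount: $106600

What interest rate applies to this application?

11.25%

Credit score 722 ≥ 649; Total monthly debts = (1,895 + 740 + 945) = 3,580. DTI = 3,580/8,300 = 43.1% ≤ 45%
Loan-to-value = 106,600/194,000 = 54.9% — pass (80% max)
Credit 722 → row 692–739; LTV 54.9% → column 54.01–68%. Grid cell → 11.25%.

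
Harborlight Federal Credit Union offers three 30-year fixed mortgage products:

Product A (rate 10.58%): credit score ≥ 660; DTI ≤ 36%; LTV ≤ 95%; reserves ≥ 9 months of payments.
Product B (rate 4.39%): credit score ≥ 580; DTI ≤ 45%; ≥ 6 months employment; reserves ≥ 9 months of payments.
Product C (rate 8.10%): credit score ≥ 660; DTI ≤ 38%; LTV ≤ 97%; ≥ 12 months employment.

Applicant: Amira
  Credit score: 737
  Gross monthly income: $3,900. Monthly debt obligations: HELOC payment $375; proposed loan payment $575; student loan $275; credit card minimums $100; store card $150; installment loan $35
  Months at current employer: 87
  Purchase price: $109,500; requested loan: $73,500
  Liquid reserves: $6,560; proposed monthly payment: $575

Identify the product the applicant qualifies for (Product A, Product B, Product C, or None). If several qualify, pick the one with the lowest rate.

Total debts = (375 + 575 + 275 + 100 + 150 + 35) = 1,510; DTI = 1,510/3,900 = 38.7%.
LTV = 73,500/109,500 = 67.1%.
Reserves = 6,560/575 = 11.4 months.
Product A: score 737 ≥ 660; DTI 38.7% > 36%; LTV 67.1% ≤ 95%; reserves 11.4 ≥ 9 mo → does not qualify.
Product B: score 737 ≥ 580; DTI 38.7% ≤ 45%; employment 87 ≥ 6 mo; reserves 11.4 ≥ 9 mo → qualifies.
Product C: score 737 ≥ 660; DTI 38.7% > 38%; LTV 67.1% ≤ 97%; employment 87 ≥ 12 mo → does not qualify.

Product B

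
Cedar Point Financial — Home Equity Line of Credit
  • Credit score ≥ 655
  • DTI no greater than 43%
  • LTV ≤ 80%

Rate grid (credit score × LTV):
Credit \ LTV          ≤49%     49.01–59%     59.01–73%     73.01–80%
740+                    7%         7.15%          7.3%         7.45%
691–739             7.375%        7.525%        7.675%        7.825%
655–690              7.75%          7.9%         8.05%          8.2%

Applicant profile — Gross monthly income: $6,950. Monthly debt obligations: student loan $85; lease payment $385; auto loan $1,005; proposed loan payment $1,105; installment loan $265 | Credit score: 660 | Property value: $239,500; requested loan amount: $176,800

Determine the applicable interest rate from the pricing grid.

Credit score 660 ≥ 655; Total monthly debts = (85 + 385 + 1,005 + 1,105 + 265) = 2,845. DTI = 2,845/6,950 = 40.9% ≤ 43%
Loan-to-value = 176,800/239,500 = 73.8% — pass (80% max)
Row: 660 falls in 655–690. Column: 73.8% falls in 73.01–80%. Rate = 8.2%.

8.2%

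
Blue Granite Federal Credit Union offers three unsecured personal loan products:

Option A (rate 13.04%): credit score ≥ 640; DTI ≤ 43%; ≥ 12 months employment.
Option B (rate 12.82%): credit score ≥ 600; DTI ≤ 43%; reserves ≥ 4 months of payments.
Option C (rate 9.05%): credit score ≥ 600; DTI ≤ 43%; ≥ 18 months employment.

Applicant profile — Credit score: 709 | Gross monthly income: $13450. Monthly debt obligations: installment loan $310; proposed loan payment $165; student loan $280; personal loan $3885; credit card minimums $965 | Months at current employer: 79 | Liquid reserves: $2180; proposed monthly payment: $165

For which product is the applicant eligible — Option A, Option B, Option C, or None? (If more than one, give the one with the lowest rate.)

Option C

Total debts = (310 + 165 + 280 + 3,885 + 965) = 5,605; DTI = 5,605/13,450 = 41.7%.
Reserves = 2,180/165 = 13.2 months.
Option A: score 709 ≥ 640; DTI 41.7% ≤ 43%; employment 79 ≥ 12 mo → qualifies.
Option B: score 709 ≥ 600; DTI 41.7% ≤ 43%; reserves 13.2 ≥ 4 mo → qualifies.
Option C: score 709 ≥ 600; DTI 41.7% ≤ 43%; employment 79 ≥ 18 mo → qualifies.
Qualifying: Option A, Option B, Option C. Lowest rate is 9.05% → Option C.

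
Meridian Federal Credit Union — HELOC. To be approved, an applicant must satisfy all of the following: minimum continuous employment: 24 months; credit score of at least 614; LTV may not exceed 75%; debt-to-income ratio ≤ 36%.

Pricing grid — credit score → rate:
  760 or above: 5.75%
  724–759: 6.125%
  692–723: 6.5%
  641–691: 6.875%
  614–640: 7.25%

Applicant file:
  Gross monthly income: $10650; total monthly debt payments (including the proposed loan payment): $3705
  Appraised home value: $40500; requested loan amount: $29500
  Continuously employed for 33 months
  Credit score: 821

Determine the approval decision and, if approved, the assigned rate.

Credit score 821 ≥ 614 (meets minimum)
Employment 33 ≥ 24 months
LTV = 29,500/40,500 = 72.8% ≤ 75%
Debt-to-income = 3,705/10,650 = 34.8% — meets 36% limit
All requirements met. Score 821 falls in the 760 or above tier → 5.75%.

Approved at 5.75%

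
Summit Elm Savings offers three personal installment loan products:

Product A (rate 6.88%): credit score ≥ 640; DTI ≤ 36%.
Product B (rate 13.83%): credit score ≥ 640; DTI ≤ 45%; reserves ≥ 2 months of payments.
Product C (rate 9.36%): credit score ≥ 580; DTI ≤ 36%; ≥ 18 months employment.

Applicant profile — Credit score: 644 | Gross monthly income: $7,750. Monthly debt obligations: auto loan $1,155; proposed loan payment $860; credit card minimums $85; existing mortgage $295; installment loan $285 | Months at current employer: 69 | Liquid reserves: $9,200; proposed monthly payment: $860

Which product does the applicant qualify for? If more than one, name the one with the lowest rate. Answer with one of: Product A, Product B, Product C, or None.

Total debts = (1,155 + 860 + 85 + 295 + 285) = 2,680; DTI = 2,680/7,750 = 34.6%.
Reserves = 9,200/860 = 10.7 months.
Product A: score 644 ≥ 640; DTI 34.6% ≤ 36% → qualifies.
Product B: score 644 ≥ 640; DTI 34.6% ≤ 45%; reserves 10.7 ≥ 2 mo → qualifies.
Product C: score 644 ≥ 580; DTI 34.6% ≤ 36%; employment 69 ≥ 18 mo → qualifies.
Qualifying: Product A, Product B, Product C. Lowest rate is 6.88% → Product A.

Product A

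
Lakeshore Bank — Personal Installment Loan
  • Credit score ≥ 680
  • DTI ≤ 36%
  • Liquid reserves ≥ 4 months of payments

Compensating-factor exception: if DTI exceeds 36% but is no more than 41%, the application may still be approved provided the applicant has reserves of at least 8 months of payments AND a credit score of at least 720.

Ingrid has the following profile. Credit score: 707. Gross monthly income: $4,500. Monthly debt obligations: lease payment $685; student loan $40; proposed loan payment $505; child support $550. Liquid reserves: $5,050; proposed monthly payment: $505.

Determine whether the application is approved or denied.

Denied

Credit score 707 ≥ 680 (meets base)
Total debts = (685 + 40 + 505 + 550) = 1,780. DTI = 1,780/4,500 = 39.6% > 36% — standard DTI limit exceeded.
Reserves: 5,050 ÷ 505 = 10.0 months (meets 4-month minimum)
DTI 39.6% is within the 36%–41% exception band; checking compensating factors.
Override check — reserves: 10.0 mo (ok); score: 707 (below 720).
Override conditions not both satisfied; exception does not apply.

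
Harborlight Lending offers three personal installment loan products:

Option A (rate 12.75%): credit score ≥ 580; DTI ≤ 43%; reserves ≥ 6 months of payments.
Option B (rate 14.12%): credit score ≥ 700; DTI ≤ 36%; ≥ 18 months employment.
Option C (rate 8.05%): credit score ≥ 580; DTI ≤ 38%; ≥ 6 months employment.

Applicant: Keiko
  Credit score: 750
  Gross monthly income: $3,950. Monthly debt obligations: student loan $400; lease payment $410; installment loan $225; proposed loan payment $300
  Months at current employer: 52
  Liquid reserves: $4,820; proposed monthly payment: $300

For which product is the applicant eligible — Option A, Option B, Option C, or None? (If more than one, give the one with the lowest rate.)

Option C

Total debts = (400 + 410 + 225 + 300) = 1,335; DTI = 1,335/3,950 = 33.8%.
Reserves = 4,820/300 = 16.1 months.
Option A: score 750 ≥ 580; DTI 33.8% ≤ 43%; reserves 16.1 ≥ 6 mo → qualifies.
Option B: score 750 ≥ 700; DTI 33.8% ≤ 36%; employment 52 ≥ 18 mo → qualifies.
Option C: score 750 ≥ 580; DTI 33.8% ≤ 38%; employment 52 ≥ 6 mo → qualifies.
Qualifying: Option A, Option B, Option C. Lowest rate is 8.05% → Option C.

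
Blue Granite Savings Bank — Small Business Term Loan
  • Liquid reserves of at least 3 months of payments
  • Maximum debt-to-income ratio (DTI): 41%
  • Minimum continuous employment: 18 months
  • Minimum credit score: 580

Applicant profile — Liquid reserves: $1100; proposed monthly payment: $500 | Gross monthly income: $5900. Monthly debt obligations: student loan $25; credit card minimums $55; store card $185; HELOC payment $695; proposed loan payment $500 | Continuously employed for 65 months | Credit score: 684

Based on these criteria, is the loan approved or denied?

Reserves = 1,100/500 = 2.2 months < 3
Total monthly debts = (25 + 55 + 185 + 695 + 500) = 1,460. DTI: 1,460 ÷ 5,900 = 24.7%, within the 41% cap
Employment 65 ≥ 18 months
Credit score 684 ≥ 580 (meets)
Fails on reserves.

Denied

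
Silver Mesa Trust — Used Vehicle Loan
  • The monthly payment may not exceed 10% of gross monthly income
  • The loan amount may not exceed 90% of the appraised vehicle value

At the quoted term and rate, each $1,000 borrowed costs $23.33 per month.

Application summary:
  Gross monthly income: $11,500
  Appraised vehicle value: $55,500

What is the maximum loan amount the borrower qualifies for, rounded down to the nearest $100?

Payment cap: 10% × $11,500 = $1,150/month.
At $23.33 per $1,000, that supports 1,150/23.33 × 1,000 ≈ $49,292 → $49,200.
LTV cap: 90% × $55,500 = $49,950 → $49,900.
Binding constraint: payment-to-income.

$49,200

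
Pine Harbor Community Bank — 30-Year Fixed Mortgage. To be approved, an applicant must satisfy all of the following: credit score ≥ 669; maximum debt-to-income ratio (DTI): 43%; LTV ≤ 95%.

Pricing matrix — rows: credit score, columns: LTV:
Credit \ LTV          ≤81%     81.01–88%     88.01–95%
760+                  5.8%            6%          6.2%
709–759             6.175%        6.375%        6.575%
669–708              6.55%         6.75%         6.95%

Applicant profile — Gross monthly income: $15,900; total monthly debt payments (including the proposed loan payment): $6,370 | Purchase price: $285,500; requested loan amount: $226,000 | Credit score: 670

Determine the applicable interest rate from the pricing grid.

6.55%

Credit score 670 ≥ 669; Debt-to-income = 6,370/15,900 = 40.1% — meets 43% limit
LTV = 226,000/285,500 = 79.2% ≤ 95%
Credit 670 → row 669–708; LTV 79.2% → column ≤81%. Grid cell → 6.55%.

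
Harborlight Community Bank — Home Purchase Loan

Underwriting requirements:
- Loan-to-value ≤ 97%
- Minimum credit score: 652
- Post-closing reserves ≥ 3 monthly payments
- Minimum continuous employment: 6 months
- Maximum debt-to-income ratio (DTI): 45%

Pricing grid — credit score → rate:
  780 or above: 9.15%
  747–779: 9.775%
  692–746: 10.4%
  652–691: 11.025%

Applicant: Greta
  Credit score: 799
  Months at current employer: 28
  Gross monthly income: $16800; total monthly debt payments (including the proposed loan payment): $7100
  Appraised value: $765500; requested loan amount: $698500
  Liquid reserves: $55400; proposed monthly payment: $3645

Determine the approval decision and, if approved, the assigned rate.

Approved at 9.15%

Credit score 799 ≥ 652 (meets minimum)
Debt-to-income = 7,100/16,800 = 42.3% — meets 45% limit
Liquid reserves cover 55,400/3,645 = 15.2 months — ≥ 3 required
Employment 28 ≥ 6 months
Loan-to-value = 698,500/765,500 = 91.2% — pass (97% max)
All requirements met. Score 799 falls in the 780 or above tier → 9.15%.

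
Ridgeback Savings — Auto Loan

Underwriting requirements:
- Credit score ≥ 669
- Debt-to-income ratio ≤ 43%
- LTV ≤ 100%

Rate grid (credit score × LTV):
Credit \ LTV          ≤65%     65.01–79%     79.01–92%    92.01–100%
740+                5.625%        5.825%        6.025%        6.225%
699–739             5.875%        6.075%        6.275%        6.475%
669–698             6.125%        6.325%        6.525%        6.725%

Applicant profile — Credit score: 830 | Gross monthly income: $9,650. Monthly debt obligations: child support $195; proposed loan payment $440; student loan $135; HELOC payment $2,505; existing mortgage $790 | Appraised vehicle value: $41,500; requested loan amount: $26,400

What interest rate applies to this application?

5.625%

Credit score 830 ≥ 669; Total monthly debts = (195 + 440 + 135 + 2,505 + 790) = 4,065. DTI = 4,065/9,650 = 42.1% ≤ 43%
LTV: 26,400 ÷ 41,500 = 63.6%, within 100% cap
Score 830 is in the 740+ band; LTV 63.6% is in the ≤65% band → 5.625%.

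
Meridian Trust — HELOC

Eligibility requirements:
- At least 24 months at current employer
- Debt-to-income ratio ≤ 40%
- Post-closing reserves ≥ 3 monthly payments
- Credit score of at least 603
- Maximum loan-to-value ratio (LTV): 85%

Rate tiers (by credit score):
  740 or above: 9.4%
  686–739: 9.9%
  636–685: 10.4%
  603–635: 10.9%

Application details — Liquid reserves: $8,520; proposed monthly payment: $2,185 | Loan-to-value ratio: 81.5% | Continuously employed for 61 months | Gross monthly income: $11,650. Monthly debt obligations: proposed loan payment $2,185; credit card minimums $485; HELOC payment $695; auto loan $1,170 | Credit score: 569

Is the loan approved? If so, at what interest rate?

Denied

Credit score 569 < 603 (below minimum)
Reserves: 8,520 ÷ 2,185 = 3.9 months (meets 3-month minimum)
LTV 81.5% ≤ 85%
Employment 61 ≥ 24 months
Total monthly debts = (2,185 + 485 + 695 + 1,170) = 4,535. DTI = 4,535/11,650 = 38.9% ≤ 40%
Not all requirements met → denied.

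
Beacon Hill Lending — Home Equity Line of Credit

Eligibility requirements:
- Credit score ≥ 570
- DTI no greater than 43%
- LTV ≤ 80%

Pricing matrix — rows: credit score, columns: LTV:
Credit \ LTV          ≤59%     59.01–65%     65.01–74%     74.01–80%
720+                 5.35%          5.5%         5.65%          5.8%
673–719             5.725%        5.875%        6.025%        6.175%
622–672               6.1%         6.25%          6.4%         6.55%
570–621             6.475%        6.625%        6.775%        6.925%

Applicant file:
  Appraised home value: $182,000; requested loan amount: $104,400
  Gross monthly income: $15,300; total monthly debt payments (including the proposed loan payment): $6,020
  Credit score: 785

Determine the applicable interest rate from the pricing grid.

5.35%

Credit score 785 ≥ 570; Debt-to-income = 6,020/15,300 = 39.3% — meets 43% limit
LTV = 104,400/182,000 = 57.4% ≤ 80%
Score 785 is in the 720+ band; LTV 57.4% is in the ≤59% band → 5.35%.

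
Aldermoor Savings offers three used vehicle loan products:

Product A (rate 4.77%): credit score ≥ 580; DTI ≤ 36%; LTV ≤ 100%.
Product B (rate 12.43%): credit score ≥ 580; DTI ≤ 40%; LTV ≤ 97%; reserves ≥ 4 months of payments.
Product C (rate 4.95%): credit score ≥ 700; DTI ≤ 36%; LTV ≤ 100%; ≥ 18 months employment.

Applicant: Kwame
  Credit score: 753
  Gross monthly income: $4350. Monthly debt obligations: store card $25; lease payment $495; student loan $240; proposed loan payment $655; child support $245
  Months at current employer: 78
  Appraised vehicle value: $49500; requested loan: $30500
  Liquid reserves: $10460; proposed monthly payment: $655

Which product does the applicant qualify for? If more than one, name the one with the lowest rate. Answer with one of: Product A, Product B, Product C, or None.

Product B

Total debts = (25 + 495 + 240 + 655 + 245) = 1,660; DTI = 1,660/4,350 = 38.2%.
LTV = 30,500/49,500 = 61.6%.
Reserves = 10,460/655 = 16.0 months.
Product A: score 753 ≥ 580; DTI 38.2% > 36%; LTV 61.6% ≤ 100% → does not qualify.
Product B: score 753 ≥ 580; DTI 38.2% ≤ 40%; LTV 61.6% ≤ 97%; reserves 16.0 ≥ 4 mo → qualifies.
Product C: score 753 ≥ 700; DTI 38.2% > 36%; LTV 61.6% ≤ 100%; employment 78 ≥ 18 mo → does not qualify.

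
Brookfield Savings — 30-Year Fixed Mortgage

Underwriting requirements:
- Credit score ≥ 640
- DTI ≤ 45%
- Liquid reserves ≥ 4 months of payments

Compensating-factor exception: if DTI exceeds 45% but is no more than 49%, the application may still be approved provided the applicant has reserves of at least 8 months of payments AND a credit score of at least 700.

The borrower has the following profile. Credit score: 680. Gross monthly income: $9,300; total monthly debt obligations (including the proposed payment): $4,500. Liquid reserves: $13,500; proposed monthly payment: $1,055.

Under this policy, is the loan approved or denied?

Denied

Credit score 680 ≥ 640 (meets base)
DTI: 4,500 ÷ 9,300 = 48.4%, over the 45% base limit.
Reserves: 13,500 ÷ 1,055 = 12.8 months (meets 4-month minimum)
DTI 48.4% is within the 45%–49% exception band; checking compensating factors.
Reserves 12.8 ≥ 8 months; credit score 680 < 700.
Compensating-factor requirement not fully met.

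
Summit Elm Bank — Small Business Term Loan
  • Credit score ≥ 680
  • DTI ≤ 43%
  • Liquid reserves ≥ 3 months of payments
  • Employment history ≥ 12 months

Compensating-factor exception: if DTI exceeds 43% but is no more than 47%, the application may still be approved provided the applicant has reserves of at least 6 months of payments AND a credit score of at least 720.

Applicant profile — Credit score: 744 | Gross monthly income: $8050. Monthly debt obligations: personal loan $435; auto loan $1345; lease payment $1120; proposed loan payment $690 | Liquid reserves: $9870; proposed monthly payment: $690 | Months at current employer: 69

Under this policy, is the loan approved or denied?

Credit score 744 ≥ 680 (meets base)
Total debts = (435 + 1,345 + 1,120 + 690) = 3,590. DTI: 3,590 ÷ 8,050 = 44.6%, over the 43% base limit.
Reserves: 9,870 ÷ 690 = 14.3 months (meets 3-month minimum)
Employment 69 ≥ 12 months
44.6% falls in the override range (43%–47%), so the compensating-factor test applies.
Reserves 14.3 ≥ 6 months; credit score 744 ≥ 720.
Both compensating conditions met → exception applies.

Approved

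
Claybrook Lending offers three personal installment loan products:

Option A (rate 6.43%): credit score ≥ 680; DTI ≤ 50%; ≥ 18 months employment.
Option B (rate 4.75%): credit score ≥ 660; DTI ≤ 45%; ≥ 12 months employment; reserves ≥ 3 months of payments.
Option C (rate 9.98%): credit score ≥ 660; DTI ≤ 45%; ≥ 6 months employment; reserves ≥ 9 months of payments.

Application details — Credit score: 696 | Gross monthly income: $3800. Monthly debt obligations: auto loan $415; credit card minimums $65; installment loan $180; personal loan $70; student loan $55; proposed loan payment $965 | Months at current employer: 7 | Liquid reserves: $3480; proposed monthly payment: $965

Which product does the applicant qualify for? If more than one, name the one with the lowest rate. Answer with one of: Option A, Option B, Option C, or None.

Total debts = (415 + 65 + 180 + 70 + 55 + 965) = 1,750; DTI = 1,750/3,800 = 46.1%.
Reserves = 3,480/965 = 3.6 months.
Option A: score 696 ≥ 680; DTI 46.1% ≤ 50%; employment 7 < 18 mo → does not qualify.
Option B: score 696 ≥ 660; DTI 46.1% > 45%; employment 7 < 12 mo; reserves 3.6 ≥ 3 mo → does not qualify.
Option C: score 696 ≥ 660; DTI 46.1% > 45%; employment 7 ≥ 6 mo; reserves 3.6 < 9 mo → does not qualify.

None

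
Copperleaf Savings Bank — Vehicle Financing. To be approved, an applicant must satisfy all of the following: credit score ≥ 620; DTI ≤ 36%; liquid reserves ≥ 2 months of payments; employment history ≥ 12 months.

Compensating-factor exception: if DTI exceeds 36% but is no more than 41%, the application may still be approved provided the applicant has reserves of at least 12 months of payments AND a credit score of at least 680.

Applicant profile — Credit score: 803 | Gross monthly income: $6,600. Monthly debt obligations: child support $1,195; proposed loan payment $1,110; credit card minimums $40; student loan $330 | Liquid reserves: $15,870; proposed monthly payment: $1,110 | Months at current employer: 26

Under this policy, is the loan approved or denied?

Credit score 803 ≥ 620 (meets base)
Total debts = (1,195 + 1,110 + 40 + 330) = 2,675. DTI: 2,675 ÷ 6,600 = 40.5%, over the 36% base limit.
Reserves: 15,870 ÷ 1,110 = 14.3 months (meets 2-month minimum)
Employment 26 ≥ 12 months
40.5% falls in the override range (36%–41%), so the compensating-factor test applies.
Reserves 14.3 ≥ 12 months; credit score 803 ≥ 680.
Both override conditions satisfied; DTI exception granted.

Approved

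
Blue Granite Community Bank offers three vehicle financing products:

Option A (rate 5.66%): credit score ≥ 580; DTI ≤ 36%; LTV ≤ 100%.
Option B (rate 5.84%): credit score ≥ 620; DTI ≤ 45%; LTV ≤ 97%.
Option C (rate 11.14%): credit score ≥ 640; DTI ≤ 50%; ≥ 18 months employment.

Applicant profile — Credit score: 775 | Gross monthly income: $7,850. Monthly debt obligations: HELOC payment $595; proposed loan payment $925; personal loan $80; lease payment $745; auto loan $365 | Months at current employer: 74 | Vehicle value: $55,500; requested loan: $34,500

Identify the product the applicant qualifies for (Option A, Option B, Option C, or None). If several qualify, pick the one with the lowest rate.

Option A

Total debts = (595 + 925 + 80 + 745 + 365) = 2,710; DTI = 2,710/7,850 = 34.5%.
LTV = 34,500/55,500 = 62.2%.
Option A: score 775 ≥ 580; DTI 34.5% ≤ 36%; LTV 62.2% ≤ 100% → qualifies.
Option B: score 775 ≥ 620; DTI 34.5% ≤ 45%; LTV 62.2% ≤ 97% → qualifies.
Option C: score 775 ≥ 640; DTI 34.5% ≤ 50%; employment 74 ≥ 18 mo → qualifies.
Qualifying: Option A, Option B, Option C. Lowest rate is 5.66% → Option A.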